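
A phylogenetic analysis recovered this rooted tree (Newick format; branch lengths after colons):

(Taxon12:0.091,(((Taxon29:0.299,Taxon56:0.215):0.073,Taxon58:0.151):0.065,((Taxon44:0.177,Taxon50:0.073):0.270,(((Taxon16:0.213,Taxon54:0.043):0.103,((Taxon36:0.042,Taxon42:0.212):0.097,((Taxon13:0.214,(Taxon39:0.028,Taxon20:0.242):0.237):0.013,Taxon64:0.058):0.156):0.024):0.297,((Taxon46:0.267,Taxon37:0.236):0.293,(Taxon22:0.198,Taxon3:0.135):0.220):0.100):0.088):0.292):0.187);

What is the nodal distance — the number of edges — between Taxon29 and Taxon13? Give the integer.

The MRCA of Taxon29 and Taxon13 is the node subtending (((Taxon29,Taxon56),Taxon58),((Taxon44,Taxon50),(((Taxon16,Taxon54),((Taxon36,Taxon42),((Taxon13,(Taxon39,Taxon20)),Taxon64))),((Taxon46,Taxon37),(Taxon22,Taxon3))))).
From Taxon29 up to that node: 3 branches. From Taxon13 up to the same node: 7 branches. Total: 3 + 7 = 10.

10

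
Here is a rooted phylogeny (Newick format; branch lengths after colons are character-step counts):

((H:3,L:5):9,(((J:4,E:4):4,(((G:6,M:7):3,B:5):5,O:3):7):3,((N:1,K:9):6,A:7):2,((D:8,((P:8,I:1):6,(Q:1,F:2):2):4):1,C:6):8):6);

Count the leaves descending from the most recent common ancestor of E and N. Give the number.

15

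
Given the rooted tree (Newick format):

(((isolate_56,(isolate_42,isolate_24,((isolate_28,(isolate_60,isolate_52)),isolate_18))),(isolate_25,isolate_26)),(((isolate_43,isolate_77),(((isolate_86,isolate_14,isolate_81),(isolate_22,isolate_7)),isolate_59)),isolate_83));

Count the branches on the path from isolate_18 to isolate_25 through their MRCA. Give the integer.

The MRCA of isolate_18 and isolate_25 is the node subtending ((isolate_56,(isolate_42,isolate_24,((isolate_28,(isolate_60,isolate_52)),isolate_18))),(isolate_25,isolate_26)).
From isolate_18 up to that node: 4 branches. From isolate_25 up to the same node: 2 branches. Total: 4 + 2 = 6.

6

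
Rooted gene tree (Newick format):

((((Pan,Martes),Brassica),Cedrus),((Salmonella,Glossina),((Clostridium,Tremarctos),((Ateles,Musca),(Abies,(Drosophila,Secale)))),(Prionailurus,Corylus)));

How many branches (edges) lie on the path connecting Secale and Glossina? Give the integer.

The MRCA of Secale and Glossina is the node subtending ((Salmonella,Glossina),((Clostridium,Tremarctos),((Ateles,Musca),(Abies,(Drosophila,Secale)))),(Prionailurus,Corylus)).
From Secale up to that node: 5 branches. From Glossina up to the same node: 2 branches. Total: 5 + 2 = 7.

7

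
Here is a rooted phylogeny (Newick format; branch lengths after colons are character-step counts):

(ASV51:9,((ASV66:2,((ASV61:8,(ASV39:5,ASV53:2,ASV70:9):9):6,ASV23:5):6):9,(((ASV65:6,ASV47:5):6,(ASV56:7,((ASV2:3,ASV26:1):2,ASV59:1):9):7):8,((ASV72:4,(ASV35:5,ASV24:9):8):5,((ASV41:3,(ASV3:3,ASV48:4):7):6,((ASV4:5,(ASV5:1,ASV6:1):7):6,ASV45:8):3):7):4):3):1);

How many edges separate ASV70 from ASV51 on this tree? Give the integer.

7

The MRCA of ASV70 and ASV51 is the root of the tree.
From ASV70 up to that node: 6 branches. From ASV51 up to the same node: 1 branch. Total: 6 + 1 = 7.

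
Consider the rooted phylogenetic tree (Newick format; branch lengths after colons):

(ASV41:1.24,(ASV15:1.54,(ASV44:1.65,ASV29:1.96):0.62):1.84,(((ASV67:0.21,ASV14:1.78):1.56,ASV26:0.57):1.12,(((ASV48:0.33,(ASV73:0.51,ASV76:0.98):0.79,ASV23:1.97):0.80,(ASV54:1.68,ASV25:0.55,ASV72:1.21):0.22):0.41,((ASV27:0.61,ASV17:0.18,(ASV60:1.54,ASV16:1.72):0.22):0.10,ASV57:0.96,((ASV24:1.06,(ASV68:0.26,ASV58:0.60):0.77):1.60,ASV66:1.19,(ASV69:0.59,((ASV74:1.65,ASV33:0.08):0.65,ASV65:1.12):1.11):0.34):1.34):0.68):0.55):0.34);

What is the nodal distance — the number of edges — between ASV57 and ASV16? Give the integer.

The MRCA of ASV57 and ASV16 is the node subtending ((ASV27,ASV17,(ASV60,ASV16)),ASV57,((ASV24,(ASV68,ASV58)),ASV66,(ASV69,((ASV74,ASV33),ASV65)))).
From ASV57 up to that node: 1 branch. From ASV16 up to the same node: 3 branches. Total: 1 + 3 = 4.

4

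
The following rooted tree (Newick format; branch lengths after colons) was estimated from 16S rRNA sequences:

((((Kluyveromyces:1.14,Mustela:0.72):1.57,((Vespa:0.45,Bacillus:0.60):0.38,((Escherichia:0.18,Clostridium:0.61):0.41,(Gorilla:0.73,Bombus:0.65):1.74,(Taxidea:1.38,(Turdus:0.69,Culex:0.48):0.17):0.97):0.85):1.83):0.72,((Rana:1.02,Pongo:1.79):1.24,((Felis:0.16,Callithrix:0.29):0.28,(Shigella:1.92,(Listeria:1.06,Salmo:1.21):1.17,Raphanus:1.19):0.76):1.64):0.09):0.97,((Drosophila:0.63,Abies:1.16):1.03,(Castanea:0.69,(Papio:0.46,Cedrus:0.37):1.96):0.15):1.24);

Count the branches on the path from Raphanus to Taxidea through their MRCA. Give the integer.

The MRCA of Raphanus and Taxidea is the node subtending (((Kluyveromyces,Mustela),((Vespa,Bacillus),((Escherichia,Clostridium),(Gorilla,Bombus),(Taxidea,(Turdus,Culex))))),((Rana,Pongo),((Felis,Callithrix),(Shigella,(Listeria,Salmo),Raphanus)))).
From Raphanus up to that node: 4 branches. From Taxidea up to the same node: 5 branches. Total: 4 + 5 = 9.

9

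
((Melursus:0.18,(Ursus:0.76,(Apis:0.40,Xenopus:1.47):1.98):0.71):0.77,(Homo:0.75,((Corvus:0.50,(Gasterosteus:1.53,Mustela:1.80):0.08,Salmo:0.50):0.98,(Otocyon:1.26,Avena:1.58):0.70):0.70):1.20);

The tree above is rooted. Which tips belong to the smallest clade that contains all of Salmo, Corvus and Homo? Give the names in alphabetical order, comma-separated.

Tracing Salmo: it sits inside (Corvus,(Gasterosteus,Mustela),Salmo).
Tracing Corvus: it sits inside (Corvus,(Gasterosteus,Mustela),Salmo).
Tracing Homo: it sits inside (Homo,((Corvus,(Gasterosteus,Mustela),Salmo),(Otocyon,Avena))).
The smallest clade enclosing all 3 is (Homo,((Corvus,(Gasterosteus,Mustela),Salmo),(Otocyon,Avena))); the answer is its 7 terminal taxa in alphabetical order.

Avena, Corvus, Gasterosteus, Homo, Mustela, Otocyon, Salmo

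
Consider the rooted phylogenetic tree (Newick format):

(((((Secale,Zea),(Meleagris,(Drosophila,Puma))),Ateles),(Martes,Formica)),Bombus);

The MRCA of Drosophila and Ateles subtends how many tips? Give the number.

The MRCA of Drosophila and Ateles is the node subtending (((Secale,Zea),(Meleagris,(Drosophila,Puma))),Ateles).
That clade contains 6 terminal taxa: Ateles, Drosophila, Meleagris, Puma, Secale, Zea.

6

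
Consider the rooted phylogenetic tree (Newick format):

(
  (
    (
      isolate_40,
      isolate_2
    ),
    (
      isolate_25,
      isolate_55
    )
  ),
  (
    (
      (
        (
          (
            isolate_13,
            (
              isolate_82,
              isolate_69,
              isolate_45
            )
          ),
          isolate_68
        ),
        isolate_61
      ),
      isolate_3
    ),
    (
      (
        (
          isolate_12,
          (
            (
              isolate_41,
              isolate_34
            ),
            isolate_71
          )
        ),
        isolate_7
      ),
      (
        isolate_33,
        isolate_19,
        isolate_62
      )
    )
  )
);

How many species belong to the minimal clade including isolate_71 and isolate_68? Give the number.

15

The MRCA of isolate_71 and isolate_68 is the node subtending (((((isolate_13,(isolate_82,isolate_69,isolate_45)),isolate_68),isolate_61),isolate_3),(((isolate_12,((isolate_41,isolate_34),isolate_71)),isolate_7),(isolate_33,isolate_19,isolate_62))).
That clade contains 15 terminal taxa: isolate_12, isolate_13, isolate_19, isolate_3, isolate_33, isolate_34, isolate_41, isolate_45, isolate_61, isolate_62, isolate_68, isolate_69, isolate_7, isolate_71, isolate_82.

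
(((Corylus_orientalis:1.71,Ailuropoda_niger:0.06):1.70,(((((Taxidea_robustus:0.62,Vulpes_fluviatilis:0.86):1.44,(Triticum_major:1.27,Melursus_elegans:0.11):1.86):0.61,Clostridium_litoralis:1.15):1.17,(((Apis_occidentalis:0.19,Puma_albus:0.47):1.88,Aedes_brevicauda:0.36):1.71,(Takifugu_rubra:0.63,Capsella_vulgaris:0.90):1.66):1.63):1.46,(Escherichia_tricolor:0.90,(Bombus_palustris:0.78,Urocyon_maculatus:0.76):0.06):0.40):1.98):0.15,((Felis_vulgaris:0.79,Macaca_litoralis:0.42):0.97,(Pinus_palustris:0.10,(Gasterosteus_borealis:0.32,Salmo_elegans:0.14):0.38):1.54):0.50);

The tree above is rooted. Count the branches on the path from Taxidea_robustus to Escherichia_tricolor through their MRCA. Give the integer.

7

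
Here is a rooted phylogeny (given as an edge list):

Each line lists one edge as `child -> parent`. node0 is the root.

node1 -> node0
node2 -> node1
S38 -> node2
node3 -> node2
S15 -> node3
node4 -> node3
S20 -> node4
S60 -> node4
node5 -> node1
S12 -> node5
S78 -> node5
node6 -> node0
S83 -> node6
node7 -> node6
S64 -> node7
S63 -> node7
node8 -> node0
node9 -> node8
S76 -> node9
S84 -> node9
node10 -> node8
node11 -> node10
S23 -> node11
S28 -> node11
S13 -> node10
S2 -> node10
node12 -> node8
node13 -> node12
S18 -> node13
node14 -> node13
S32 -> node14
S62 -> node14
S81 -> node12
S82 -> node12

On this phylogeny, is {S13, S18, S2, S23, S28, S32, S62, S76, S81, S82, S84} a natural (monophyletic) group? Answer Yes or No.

Yes

The most recent common ancestor of these taxa subtends ((S76,S84),((S23,S28),S13,S2),((S18,(S32,S62)),S81,S82)).
That clade has exactly 11 tips — every listed taxon and nothing else — so the group is monophyletic.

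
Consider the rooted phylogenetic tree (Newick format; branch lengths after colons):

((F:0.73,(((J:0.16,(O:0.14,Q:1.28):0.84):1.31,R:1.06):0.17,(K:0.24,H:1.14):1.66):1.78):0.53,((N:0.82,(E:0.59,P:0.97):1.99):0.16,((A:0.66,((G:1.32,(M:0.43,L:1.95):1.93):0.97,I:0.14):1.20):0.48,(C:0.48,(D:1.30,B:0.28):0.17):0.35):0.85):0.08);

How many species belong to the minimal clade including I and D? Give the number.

8

The MRCA of I and D is the node subtending ((A,((G,(M,L)),I)),(C,(D,B))).
That clade contains 8 terminal taxa: A, B, C, D, G, I, L, M.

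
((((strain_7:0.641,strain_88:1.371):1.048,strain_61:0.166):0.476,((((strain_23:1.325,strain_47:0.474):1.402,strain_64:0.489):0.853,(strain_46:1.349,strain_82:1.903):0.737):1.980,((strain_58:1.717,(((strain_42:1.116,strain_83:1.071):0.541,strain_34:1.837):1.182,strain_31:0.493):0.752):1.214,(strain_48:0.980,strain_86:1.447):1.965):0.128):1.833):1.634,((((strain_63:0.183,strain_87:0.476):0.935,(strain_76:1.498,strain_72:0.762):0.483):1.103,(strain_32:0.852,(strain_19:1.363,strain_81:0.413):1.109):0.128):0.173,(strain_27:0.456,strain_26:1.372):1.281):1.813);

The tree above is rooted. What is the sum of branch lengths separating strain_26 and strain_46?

11.999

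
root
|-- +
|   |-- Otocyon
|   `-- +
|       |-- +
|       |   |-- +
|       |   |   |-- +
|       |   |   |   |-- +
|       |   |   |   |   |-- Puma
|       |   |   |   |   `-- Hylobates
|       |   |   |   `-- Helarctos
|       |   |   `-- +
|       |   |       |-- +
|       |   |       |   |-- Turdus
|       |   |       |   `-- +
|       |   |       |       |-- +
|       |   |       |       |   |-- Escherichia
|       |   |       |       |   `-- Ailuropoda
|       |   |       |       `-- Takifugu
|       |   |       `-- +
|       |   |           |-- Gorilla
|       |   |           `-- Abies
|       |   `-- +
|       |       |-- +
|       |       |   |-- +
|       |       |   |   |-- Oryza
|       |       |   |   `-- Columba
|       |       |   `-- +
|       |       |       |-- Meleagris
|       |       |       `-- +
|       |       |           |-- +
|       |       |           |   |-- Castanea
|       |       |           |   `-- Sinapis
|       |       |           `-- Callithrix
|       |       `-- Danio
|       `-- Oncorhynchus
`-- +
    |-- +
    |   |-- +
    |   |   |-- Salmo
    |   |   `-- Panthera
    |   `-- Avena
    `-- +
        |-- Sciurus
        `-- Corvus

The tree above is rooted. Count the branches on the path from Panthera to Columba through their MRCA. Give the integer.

11

The MRCA of Panthera and Columba is the root of the tree.
From Panthera up to that node: 4 branches. From Columba up to the same node: 7 branches. Total: 4 + 7 = 11.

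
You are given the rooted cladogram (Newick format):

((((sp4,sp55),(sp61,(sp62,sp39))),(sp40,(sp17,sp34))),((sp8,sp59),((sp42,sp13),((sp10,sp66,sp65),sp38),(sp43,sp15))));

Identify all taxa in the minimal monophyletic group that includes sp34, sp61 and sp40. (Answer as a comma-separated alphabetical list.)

sp17, sp34, sp39, sp4, sp40, sp55, sp61, sp62

Tracing sp34: it sits inside (sp17,sp34).
Tracing sp61: it sits inside (sp61,(sp62,sp39)).
Tracing sp40: it sits inside (sp40,(sp17,sp34)).
The smallest clade enclosing all 3 is (((sp4,sp55),(sp61,(sp62,sp39))),(sp40,(sp17,sp34))); the answer is its 8 terminal taxa in alphabetical order.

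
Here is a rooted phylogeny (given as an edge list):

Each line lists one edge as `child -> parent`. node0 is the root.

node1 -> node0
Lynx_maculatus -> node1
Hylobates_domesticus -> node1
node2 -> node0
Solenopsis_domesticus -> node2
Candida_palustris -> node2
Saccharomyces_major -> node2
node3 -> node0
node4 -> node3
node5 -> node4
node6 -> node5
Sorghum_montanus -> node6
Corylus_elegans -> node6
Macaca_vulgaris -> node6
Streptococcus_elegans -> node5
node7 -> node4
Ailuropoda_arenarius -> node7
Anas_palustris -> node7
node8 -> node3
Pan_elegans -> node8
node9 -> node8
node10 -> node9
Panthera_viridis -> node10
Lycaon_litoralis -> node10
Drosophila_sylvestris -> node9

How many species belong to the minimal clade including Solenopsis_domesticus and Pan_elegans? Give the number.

The MRCA of Solenopsis_domesticus and Pan_elegans is the root, so the clade is the entire tree.
That clade contains 15 terminal taxa: Ailuropoda_arenarius, Anas_palustris, Candida_palustris, Corylus_elegans, Drosophila_sylvestris, Hylobates_domesticus, Lycaon_litoralis, Lynx_maculatus, Macaca_vulgaris, Pan_elegans, Panthera_viridis, Saccharomyces_major, Solenopsis_domesticus, Sorghum_montanus, Streptococcus_elegans.

15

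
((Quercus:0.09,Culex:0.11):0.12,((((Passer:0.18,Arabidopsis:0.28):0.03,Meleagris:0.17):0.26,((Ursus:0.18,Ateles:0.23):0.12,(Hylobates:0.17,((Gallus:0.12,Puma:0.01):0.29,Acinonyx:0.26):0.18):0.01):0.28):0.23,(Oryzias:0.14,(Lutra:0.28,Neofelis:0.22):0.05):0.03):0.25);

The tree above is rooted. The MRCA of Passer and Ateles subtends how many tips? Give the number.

9

The MRCA of Passer and Ateles is the node subtending (((Passer,Arabidopsis),Meleagris),((Ursus,Ateles),(Hylobates,((Gallus,Puma),Acinonyx)))).
That clade contains 9 terminal taxa: Acinonyx, Arabidopsis, Ateles, Gallus, Hylobates, Meleagris, Passer, Puma, Ursus.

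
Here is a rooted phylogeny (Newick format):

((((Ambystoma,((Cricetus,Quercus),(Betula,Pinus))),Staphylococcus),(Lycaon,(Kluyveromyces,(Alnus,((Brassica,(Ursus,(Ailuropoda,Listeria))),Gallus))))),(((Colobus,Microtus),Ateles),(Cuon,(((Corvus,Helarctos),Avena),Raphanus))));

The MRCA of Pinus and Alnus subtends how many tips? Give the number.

The MRCA of Pinus and Alnus is the node subtending (((Ambystoma,((Cricetus,Quercus),(Betula,Pinus))),Staphylococcus),(Lycaon,(Kluyveromyces,(Alnus,((Brassica,(Ursus,(Ailuropoda,Listeria))),Gallus))))).
That clade contains 14 terminal taxa: Ailuropoda, Alnus, Ambystoma, Betula, Brassica, Cricetus, Gallus, Kluyveromyces, Listeria, Lycaon, Pinus, Quercus, Staphylococcus, Ursus.

14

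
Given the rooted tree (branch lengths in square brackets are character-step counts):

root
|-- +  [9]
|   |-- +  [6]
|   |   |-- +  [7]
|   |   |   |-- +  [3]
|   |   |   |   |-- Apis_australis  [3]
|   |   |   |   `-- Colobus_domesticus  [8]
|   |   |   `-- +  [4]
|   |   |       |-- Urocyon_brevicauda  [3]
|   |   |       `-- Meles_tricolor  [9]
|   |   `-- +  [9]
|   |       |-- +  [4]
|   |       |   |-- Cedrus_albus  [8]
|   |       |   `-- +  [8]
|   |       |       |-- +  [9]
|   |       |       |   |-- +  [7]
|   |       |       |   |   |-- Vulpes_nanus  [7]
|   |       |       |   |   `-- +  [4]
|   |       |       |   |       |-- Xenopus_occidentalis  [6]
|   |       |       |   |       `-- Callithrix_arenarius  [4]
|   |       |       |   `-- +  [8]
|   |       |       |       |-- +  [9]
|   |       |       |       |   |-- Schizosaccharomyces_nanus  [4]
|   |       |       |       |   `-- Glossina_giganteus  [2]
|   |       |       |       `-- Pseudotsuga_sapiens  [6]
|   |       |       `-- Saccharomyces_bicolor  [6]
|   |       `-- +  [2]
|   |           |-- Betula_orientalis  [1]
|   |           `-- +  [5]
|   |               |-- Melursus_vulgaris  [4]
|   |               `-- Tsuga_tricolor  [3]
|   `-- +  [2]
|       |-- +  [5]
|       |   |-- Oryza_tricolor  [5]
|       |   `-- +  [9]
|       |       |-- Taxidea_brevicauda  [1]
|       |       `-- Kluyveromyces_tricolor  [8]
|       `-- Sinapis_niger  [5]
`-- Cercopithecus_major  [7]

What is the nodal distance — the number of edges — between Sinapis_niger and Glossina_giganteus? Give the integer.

10

The MRCA of Sinapis_niger and Glossina_giganteus is the node subtending ((((Apis_australis,Colobus_domesticus),(Urocyon_brevicauda,Meles_tricolor)),((Cedrus_albus,(((Vulpes_nanus,(Xenopus_occidentalis,Callithrix_arenarius)),((Schizosaccharomyces_nanus,Glossina_giganteus),Pseudotsuga_sapiens)),Saccharomyces_bicolor)),(Betula_orientalis,(Melursus_vulgaris,Tsuga_tricolor)))),((Oryza_tricolor,(Taxidea_brevicauda,Kluyveromyces_tricolor)),Sinapis_niger)).
From Sinapis_niger up to that node: 2 branches. From Glossina_giganteus up to the same node: 8 branches. Total: 2 + 8 = 10.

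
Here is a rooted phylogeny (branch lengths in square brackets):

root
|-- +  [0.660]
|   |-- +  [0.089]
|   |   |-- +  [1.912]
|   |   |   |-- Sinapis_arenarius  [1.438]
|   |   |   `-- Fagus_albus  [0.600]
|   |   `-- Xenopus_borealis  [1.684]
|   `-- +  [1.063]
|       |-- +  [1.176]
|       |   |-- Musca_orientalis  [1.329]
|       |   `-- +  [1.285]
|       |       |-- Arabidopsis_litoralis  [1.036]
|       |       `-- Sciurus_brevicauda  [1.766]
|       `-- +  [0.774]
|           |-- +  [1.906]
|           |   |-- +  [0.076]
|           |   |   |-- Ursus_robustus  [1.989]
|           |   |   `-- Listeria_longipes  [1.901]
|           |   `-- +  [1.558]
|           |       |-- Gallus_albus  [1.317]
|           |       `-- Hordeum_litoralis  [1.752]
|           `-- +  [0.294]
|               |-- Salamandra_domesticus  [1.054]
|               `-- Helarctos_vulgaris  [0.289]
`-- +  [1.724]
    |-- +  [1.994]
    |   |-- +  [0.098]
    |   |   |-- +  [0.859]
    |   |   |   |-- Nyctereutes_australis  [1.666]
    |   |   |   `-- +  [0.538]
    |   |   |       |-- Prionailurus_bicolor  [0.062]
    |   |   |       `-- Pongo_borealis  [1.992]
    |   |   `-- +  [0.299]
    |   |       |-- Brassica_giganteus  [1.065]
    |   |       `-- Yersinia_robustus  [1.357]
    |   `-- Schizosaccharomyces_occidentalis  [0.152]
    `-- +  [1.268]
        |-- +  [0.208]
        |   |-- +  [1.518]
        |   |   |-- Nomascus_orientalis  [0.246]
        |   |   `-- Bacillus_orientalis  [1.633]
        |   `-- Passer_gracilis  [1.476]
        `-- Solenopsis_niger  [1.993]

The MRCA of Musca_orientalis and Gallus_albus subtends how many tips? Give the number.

The MRCA of Musca_orientalis and Gallus_albus is the node subtending ((Musca_orientalis,(Arabidopsis_litoralis,Sciurus_brevicauda)),(((Ursus_robustus,Listeria_longipes),(Gallus_albus,Hordeum_litoralis)),(Salamandra_domesticus,Helarctos_vulgaris))).
That clade contains 9 terminal taxa: Arabidopsis_litoralis, Gallus_albus, Helarctos_vulgaris, Hordeum_litoralis, Listeria_longipes, Musca_orientalis, Salamandra_domesticus, Sciurus_brevicauda, Ursus_robustus.

9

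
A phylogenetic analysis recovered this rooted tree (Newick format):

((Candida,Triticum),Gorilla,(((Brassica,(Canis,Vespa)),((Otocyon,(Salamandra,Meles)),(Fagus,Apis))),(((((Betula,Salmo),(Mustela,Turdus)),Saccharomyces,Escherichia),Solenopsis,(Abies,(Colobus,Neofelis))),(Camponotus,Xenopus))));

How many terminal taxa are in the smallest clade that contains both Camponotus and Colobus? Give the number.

The MRCA of Camponotus and Colobus is the node subtending (((((Betula,Salmo),(Mustela,Turdus)),Saccharomyces,Escherichia),Solenopsis,(Abies,(Colobus,Neofelis))),(Camponotus,Xenopus)).
That clade contains 12 terminal taxa: Abies, Betula, Camponotus, Colobus, Escherichia, Mustela, Neofelis, Saccharomyces, Salmo, Solenopsis, Turdus, Xenopus.

12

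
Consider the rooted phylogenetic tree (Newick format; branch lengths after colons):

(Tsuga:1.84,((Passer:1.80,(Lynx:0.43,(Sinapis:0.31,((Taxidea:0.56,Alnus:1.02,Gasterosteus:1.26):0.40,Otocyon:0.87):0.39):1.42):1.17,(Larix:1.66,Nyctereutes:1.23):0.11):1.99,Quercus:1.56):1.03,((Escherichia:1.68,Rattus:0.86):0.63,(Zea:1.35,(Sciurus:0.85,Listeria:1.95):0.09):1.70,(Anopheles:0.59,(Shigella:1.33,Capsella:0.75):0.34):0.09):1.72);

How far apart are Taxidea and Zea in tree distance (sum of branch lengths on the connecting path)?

11.73

The path runs Taxidea → … → MRCA → … → Zea; the MRCA is the root of the tree.
Branch lengths along that path: 0.56 + 0.40 + 0.39 + 1.42 + 1.17 + 1.99 + 1.03 + 1.72 + 1.70 + 1.35 = 11.73.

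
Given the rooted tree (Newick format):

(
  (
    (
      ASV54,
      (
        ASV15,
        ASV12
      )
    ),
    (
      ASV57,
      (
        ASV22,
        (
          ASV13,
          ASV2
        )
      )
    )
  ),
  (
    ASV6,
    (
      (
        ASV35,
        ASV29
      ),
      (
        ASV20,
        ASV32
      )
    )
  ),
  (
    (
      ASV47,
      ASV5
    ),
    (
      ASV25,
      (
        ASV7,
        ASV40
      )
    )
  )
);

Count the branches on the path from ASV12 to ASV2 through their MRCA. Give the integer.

7

The MRCA of ASV12 and ASV2 is the node subtending ((ASV54,(ASV15,ASV12)),(ASV57,(ASV22,(ASV13,ASV2)))).
From ASV12 up to that node: 3 branches. From ASV2 up to the same node: 4 branches. Total: 3 + 4 = 7.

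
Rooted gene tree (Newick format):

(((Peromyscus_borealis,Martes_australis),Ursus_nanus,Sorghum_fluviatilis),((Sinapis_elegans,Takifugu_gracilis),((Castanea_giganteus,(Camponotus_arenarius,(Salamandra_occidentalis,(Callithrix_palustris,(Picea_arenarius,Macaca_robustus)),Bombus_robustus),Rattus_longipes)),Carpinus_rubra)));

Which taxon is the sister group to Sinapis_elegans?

Sinapis_elegans attaches to the tree at the node subtending (Sinapis_elegans,Takifugu_gracilis).
The other lineage descending from that same node — the sister group — is the single tip Takifugu_gracilis.

Takifugu_gracilis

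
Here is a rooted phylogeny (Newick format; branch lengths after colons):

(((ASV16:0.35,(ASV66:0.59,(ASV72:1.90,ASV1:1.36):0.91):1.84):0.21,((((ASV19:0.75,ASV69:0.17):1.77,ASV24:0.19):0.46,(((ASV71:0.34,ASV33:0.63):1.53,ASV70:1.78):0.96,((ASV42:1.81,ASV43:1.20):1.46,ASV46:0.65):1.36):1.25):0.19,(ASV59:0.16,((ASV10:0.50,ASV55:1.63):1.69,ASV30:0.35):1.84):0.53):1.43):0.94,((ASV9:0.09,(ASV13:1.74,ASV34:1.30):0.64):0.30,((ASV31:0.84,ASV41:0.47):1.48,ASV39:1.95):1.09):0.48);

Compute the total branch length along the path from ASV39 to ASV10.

10.45

The path runs ASV39 → … → MRCA → … → ASV10; the MRCA is the root of the tree.
Branch lengths along that path: 1.95 + 1.09 + 0.48 + 0.94 + 1.43 + 0.53 + 1.84 + 1.69 + 0.50 = 10.45.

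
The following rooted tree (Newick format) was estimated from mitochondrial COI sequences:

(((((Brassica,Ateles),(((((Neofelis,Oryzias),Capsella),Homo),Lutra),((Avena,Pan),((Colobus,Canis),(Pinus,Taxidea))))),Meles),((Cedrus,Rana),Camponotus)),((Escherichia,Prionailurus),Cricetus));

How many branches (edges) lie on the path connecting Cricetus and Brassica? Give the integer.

7

The MRCA of Cricetus and Brassica is the root of the tree.
From Cricetus up to that node: 2 branches. From Brassica up to the same node: 5 branches. Total: 2 + 5 = 7.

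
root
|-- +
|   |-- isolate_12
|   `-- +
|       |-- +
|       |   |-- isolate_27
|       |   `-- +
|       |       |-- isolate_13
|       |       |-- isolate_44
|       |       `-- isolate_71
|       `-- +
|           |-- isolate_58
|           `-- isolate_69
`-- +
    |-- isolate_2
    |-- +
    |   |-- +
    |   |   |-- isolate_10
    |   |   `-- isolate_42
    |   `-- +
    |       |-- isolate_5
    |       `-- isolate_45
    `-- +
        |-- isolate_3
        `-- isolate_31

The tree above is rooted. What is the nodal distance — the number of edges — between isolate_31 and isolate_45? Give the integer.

The MRCA of isolate_31 and isolate_45 is the node subtending (isolate_2,((isolate_10,isolate_42),(isolate_5,isolate_45)),(isolate_3,isolate_31)).
From isolate_31 up to that node: 2 branches. From isolate_45 up to the same node: 3 branches. Total: 2 + 3 = 5.

5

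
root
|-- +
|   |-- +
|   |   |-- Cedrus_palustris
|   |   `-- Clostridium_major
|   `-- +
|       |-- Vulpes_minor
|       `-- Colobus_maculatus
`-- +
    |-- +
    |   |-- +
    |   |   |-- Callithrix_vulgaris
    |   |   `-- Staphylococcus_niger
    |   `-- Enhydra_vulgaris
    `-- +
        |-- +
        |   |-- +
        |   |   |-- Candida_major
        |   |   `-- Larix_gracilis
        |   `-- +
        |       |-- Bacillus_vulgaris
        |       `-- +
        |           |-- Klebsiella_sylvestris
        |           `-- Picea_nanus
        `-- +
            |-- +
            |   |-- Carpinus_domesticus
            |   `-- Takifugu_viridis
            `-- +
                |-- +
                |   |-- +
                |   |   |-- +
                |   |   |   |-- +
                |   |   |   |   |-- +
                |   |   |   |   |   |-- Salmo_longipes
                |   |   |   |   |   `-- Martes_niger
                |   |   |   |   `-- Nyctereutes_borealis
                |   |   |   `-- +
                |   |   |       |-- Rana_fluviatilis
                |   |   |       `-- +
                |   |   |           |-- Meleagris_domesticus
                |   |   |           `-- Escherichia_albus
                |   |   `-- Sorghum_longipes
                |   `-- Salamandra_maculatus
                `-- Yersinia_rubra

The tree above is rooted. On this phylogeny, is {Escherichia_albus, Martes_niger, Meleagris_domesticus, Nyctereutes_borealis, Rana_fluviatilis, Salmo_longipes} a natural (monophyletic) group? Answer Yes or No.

Yes

The most recent common ancestor of these taxa subtends (((Salmo_longipes,Martes_niger),Nyctereutes_borealis),(Rana_fluviatilis,(Meleagris_domesticus,Escherichia_albus))).
That clade has exactly 6 tips — every listed taxon and nothing else — so the group is monophyletic.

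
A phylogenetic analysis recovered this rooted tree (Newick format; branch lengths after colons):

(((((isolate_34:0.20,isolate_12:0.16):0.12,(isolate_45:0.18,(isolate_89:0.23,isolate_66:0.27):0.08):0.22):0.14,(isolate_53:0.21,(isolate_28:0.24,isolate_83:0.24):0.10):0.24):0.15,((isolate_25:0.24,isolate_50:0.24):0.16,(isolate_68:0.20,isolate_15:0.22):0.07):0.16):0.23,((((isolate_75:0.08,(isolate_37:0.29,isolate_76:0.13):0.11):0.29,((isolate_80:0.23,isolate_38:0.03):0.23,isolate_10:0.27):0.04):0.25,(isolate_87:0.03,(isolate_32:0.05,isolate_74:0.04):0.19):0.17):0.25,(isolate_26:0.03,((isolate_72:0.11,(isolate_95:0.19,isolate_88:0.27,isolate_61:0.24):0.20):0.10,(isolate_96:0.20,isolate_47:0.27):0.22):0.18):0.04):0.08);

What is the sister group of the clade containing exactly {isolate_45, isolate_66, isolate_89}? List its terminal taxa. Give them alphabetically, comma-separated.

isolate_12, isolate_34

The clade containing exactly {isolate_45, isolate_66, isolate_89} attaches to the tree at the node subtending ((isolate_34,isolate_12),(isolate_45,(isolate_89,isolate_66))).
The other lineage descending from that same node — the sister group — is (isolate_34,isolate_12); its 2 tips in alphabetical order are the answer.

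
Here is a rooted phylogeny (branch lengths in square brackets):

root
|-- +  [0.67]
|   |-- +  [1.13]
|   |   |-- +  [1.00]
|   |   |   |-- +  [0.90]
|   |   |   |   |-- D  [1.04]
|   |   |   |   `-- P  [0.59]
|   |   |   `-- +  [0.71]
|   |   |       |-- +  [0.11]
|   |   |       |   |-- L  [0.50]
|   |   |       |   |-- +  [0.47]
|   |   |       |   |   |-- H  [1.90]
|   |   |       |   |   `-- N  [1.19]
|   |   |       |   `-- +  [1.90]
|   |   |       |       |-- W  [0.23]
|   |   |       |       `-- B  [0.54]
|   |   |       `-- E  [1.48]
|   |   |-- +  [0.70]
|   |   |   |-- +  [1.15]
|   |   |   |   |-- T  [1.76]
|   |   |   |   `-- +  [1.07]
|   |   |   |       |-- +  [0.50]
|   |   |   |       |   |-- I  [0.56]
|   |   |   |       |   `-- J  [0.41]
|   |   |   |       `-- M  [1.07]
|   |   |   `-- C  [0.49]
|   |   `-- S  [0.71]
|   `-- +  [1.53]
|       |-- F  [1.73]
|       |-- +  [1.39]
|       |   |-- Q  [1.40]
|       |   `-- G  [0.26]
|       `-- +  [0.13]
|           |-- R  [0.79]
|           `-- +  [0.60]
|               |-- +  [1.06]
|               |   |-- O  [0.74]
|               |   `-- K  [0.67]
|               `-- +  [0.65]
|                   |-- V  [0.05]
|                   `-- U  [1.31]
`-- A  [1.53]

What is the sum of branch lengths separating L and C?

3.51

The path runs L → … → MRCA → … → C; the MRCA is the node subtending (((D,P),((L,(H,N),(W,B)),E)),((T,((I,J),M)),C),S).
Branch lengths along that path: 0.50 + 0.11 + 0.71 + 1.00 + 0.70 + 0.49 = 3.51.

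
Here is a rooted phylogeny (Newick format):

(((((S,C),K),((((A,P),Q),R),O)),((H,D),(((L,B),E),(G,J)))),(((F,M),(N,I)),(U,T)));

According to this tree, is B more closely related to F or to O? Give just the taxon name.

The MRCA of B and O subtends ((((S,C),K),((((A,P),Q),R),O)),((H,D),(((L,B),E),(G,J)))) (15 taxa).
The MRCA of B and F is the root, subtending the entire tree (21 taxa).
The first is nested inside the second, so B shares a more recent common ancestor with O.

O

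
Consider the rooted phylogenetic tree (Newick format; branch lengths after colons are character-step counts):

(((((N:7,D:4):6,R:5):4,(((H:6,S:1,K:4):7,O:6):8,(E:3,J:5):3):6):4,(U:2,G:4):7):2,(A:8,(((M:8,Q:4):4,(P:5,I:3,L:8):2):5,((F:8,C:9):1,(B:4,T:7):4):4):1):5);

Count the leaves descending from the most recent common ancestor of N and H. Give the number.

The MRCA of N and H is the node subtending (((N,D),R),(((H,S,K),O),(E,J))).
That clade contains 9 terminal taxa: D, E, H, J, K, N, O, R, S.

9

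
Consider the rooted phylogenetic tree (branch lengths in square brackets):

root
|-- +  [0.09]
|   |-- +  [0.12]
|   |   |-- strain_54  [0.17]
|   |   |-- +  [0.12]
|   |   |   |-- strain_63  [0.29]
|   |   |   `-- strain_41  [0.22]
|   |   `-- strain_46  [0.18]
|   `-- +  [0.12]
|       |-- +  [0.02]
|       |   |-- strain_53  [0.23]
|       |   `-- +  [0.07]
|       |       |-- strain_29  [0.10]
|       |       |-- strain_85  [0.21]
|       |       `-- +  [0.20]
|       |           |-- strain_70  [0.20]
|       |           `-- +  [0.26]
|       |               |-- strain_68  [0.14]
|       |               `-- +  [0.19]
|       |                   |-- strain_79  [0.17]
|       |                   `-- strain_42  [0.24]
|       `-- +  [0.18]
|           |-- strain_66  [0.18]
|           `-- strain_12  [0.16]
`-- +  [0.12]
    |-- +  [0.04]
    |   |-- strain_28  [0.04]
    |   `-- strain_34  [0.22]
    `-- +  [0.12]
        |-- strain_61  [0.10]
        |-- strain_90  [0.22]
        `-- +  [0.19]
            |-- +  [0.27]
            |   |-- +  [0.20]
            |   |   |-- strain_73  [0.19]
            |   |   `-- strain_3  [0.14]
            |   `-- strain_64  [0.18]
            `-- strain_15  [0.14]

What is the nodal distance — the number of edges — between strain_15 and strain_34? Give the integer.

5

The MRCA of strain_15 and strain_34 is the node subtending ((strain_28,strain_34),(strain_61,strain_90,(((strain_73,strain_3),strain_64),strain_15))).
From strain_15 up to that node: 3 branches. From strain_34 up to the same node: 2 branches. Total: 3 + 2 = 5.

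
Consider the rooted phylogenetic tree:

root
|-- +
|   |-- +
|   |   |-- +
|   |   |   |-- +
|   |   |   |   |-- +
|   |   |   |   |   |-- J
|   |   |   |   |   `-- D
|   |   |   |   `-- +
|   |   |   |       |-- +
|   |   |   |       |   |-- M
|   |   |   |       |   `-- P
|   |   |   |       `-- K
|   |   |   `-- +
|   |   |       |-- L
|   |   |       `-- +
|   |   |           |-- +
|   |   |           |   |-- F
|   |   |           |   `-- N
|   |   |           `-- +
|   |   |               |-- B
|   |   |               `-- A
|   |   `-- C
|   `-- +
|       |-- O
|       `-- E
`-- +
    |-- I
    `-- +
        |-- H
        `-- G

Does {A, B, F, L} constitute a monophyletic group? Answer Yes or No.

The MRCA of the listed taxa subtends (L,((F,N),(B,A))).
That clade also contains N, which is not in the proposed group, so the group is not monophyletic.

No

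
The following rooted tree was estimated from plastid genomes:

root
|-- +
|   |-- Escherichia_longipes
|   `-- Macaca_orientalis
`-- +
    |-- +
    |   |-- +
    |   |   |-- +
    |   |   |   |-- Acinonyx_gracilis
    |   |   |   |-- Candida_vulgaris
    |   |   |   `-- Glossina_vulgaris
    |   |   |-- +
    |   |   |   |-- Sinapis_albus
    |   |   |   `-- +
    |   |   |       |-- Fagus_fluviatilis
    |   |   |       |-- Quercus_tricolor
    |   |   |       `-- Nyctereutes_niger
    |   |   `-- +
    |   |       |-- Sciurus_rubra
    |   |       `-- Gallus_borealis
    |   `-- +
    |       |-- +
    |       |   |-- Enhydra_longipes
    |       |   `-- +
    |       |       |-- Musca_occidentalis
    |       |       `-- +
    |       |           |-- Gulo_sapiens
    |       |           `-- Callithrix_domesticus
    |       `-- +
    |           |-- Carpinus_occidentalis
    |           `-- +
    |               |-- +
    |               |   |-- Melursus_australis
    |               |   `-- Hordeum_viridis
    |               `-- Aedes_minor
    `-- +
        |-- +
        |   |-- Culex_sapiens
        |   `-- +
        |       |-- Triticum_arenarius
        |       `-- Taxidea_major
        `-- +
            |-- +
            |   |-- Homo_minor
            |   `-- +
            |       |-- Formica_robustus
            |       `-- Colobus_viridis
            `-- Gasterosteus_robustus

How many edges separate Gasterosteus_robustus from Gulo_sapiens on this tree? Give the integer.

9

The MRCA of Gasterosteus_robustus and Gulo_sapiens is the node subtending ((((Acinonyx_gracilis,Candida_vulgaris,Glossina_vulgaris),(Sinapis_albus,(Fagus_fluviatilis,Quercus_tricolor,Nyctereutes_niger)),(Sciurus_rubra,Gallus_borealis)),((Enhydra_longipes,(Musca_occidentalis,(Gulo_sapiens,Callithrix_domesticus))),(Carpinus_occidentalis,((Melursus_australis,Hordeum_viridis),Aedes_minor)))),((Culex_sapiens,(Triticum_arenarius,Taxidea_major)),((Homo_minor,(Formica_robustus,Colobus_viridis)),Gasterosteus_robustus))).
From Gasterosteus_robustus up to that node: 3 branches. From Gulo_sapiens up to the same node: 6 branches. Total: 3 + 6 = 9.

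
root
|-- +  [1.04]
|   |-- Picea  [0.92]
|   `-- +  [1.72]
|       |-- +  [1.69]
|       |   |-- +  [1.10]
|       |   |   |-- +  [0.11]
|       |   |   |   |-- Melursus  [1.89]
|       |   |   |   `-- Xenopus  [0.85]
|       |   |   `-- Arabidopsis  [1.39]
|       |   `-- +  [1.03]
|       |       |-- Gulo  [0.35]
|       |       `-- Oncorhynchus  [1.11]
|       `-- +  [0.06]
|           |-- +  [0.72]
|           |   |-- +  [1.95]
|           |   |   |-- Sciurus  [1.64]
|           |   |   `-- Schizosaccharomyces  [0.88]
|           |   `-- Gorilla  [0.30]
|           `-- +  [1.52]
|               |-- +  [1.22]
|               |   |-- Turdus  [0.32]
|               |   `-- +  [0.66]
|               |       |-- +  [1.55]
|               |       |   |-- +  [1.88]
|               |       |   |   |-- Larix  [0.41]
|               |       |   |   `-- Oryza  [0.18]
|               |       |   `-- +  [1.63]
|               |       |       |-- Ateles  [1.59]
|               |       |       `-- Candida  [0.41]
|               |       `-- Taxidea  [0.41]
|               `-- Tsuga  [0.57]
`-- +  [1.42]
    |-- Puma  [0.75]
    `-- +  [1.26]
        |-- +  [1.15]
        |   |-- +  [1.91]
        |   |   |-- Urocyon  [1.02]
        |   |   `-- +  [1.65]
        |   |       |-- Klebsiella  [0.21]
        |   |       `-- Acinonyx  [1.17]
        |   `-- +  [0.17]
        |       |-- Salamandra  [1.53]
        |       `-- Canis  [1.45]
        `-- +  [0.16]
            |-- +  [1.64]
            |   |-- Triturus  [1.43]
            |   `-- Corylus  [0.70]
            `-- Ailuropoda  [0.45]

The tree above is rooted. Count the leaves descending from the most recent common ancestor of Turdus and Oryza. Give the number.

6

The MRCA of Turdus and Oryza is the node subtending (Turdus,(((Larix,Oryza),(Ateles,Candida)),Taxidea)).
That clade contains 6 terminal taxa: Ateles, Candida, Larix, Oryza, Taxidea, Turdus.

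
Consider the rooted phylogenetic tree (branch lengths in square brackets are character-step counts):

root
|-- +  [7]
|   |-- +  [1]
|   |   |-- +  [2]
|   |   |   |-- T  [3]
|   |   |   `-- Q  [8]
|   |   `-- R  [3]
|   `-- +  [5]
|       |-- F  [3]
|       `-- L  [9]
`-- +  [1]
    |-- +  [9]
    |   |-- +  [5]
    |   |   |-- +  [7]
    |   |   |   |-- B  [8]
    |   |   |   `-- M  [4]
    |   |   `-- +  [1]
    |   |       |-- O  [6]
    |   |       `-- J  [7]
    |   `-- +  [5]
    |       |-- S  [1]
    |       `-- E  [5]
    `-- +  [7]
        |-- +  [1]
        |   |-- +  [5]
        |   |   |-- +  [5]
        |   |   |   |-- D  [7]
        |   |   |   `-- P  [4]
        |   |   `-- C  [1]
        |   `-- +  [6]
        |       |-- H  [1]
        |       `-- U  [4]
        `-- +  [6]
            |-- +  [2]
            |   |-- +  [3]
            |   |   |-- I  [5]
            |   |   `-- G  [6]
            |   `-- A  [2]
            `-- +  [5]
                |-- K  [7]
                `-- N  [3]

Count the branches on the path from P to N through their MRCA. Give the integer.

7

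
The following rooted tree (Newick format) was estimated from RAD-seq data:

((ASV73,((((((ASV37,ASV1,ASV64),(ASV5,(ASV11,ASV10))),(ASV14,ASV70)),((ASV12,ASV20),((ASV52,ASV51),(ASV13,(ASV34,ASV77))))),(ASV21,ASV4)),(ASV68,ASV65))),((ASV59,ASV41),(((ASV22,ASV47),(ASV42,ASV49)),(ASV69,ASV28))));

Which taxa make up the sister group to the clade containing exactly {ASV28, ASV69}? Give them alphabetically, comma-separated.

The clade containing exactly {ASV28, ASV69} attaches to the tree at the node subtending (((ASV22,ASV47),(ASV42,ASV49)),(ASV69,ASV28)).
The other lineage descending from that same node — the sister group — is ((ASV22,ASV47),(ASV42,ASV49)); its 4 tips in alphabetical order are the answer.

ASV22, ASV42, ASV47, ASV49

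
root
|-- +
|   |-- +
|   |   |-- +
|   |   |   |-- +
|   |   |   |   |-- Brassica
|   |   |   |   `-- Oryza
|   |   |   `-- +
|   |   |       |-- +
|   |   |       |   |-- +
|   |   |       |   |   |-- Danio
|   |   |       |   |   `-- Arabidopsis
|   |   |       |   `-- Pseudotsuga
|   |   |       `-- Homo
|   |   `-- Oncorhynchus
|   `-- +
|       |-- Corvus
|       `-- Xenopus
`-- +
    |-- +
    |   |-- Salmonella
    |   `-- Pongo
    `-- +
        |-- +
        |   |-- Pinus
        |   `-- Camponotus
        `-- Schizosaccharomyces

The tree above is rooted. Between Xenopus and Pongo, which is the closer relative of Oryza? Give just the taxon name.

The MRCA of Oryza and Xenopus subtends ((((Brassica,Oryza),(((Danio,Arabidopsis),Pseudotsuga),Homo)),Oncorhynchus),(Corvus,Xenopus)) (9 taxa).
The MRCA of Oryza and Pongo is the root, subtending the entire tree (14 taxa).
The first is nested inside the second, so Oryza shares a more recent common ancestor with Xenopus.

Xenopus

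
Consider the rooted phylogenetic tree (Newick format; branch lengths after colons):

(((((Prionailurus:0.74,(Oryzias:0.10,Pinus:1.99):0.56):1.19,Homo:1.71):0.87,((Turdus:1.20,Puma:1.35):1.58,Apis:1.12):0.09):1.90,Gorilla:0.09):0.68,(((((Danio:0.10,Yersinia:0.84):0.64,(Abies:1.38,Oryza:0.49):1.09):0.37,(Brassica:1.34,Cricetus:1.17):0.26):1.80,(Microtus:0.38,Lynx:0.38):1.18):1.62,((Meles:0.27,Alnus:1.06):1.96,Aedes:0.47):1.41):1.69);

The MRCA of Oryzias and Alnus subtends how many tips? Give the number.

The MRCA of Oryzias and Alnus is the root, so the clade is the entire tree.
That clade contains 19 terminal taxa: Abies, Aedes, Alnus, Apis, Brassica, Cricetus, Danio, Gorilla, Homo, Lynx, Meles, Microtus, Oryza, Oryzias, Pinus, Prionailurus, Puma, Turdus, Yersinia.

19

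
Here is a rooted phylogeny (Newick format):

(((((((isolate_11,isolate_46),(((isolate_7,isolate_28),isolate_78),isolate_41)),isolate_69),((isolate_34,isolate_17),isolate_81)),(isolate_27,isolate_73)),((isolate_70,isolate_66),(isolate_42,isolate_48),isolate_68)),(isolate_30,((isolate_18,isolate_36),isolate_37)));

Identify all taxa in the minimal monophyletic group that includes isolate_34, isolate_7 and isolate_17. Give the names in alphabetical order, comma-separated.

Tracing isolate_34: it sits inside (isolate_34,isolate_17).
Tracing isolate_7: it sits inside (isolate_7,isolate_28).
Tracing isolate_17: it sits inside (isolate_34,isolate_17).
The smallest clade enclosing all 3 is ((((isolate_11,isolate_46),(((isolate_7,isolate_28),isolate_78),isolate_41)),isolate_69),((isolate_34,isolate_17),isolate_81)); the answer is its 10 terminal taxa in alphabetical order.

isolate_11, isolate_17, isolate_28, isolate_34, isolate_41, isolate_46, isolate_69, isolate_7, isolate_78, isolate_81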